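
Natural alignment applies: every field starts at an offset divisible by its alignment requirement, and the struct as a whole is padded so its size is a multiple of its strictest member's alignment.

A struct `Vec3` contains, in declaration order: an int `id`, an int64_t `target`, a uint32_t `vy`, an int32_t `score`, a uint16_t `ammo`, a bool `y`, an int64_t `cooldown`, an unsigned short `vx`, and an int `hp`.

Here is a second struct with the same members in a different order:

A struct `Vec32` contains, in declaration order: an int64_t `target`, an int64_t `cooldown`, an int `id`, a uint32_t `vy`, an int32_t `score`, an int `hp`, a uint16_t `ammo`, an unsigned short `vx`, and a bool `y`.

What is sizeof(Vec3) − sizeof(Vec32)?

8

id at 0 (size 4, align 4) → ends 4
pad 4 to align 8 for target
target at 8 (size 8, align 8) → ends 16
vy at 16 (size 4, align 4) → ends 20
score at 20 (size 4, align 4) → ends 24
ammo at 24 (size 2, align 2) → ends 26
y at 26 (size 1, align 1) → ends 27
pad 5 to align 8 for cooldown
cooldown at 32 (size 8, align 8) → ends 40
vx at 40 (size 2, align 2) → ends 42
pad 2 to align 4 for hp
hp at 44 (size 4, align 4) → ends 48
total 48 bytes, alignment 8
— Vec32 —
target at 0 (size 8, align 8) → ends 8
cooldown at 8 (size 8, align 8) → ends 16
id at 16 (size 4, align 4) → ends 20
vy at 20 (size 4, align 4) → ends 24
score at 24 (size 4, align 4) → ends 28
hp at 28 (size 4, align 4) → ends 32
ammo at 32 (size 2, align 2) → ends 34
vx at 34 (size 2, align 2) → ends 36
y at 36 (size 1, align 1) → ends 37
tail pad 3 to reach multiple of 8
total 40 bytes, alignment 8
48 − 40 = 8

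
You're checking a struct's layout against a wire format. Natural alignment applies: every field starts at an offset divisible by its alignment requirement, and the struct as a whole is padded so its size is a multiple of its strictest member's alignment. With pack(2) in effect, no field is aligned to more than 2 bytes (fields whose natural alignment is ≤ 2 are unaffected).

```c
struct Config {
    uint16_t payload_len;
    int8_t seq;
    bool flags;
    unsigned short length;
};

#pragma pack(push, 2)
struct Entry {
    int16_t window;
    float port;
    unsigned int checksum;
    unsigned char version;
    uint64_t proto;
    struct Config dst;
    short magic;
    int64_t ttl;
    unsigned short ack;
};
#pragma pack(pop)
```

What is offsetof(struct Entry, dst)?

20

Config: @0: payload_len [2B, align 2] → 2; @2: seq [1B, align 1] → 3; @3: flags [1B, align 1] → 4; @4: length [2B, align 2] → 6; size 6, align 2
@0: window [2B, align 2] → 2
@2: port [4B, align 2] → 6
@6: checksum [4B, align 2] → 10
@10: version [1B, align 1] → 11
+1 pad (align 2)
@12: proto [8B, align 2] → 20
@20: dst [6B, align 2] → 26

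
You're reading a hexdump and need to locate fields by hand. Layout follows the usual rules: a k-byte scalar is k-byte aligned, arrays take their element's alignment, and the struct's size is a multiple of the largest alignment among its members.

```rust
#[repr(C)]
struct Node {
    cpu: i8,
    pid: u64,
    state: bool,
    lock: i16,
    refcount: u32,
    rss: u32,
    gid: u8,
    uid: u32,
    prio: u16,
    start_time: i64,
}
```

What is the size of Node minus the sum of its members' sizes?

@0: cpu [1B, align 1] → 1
+7 pad (align 8)
@8: pid [8B, align 8] → 16
@16: state [1B, align 1] → 17
+1 pad (align 2)
@18: lock [2B, align 2] → 20
@20: refcount [4B, align 4] → 24
@24: rss [4B, align 4] → 28
@28: gid [1B, align 1] → 29
+3 pad (align 4)
@32: uid [4B, align 4] → 36
@36: prio [2B, align 2] → 38
+2 pad (align 8)
@40: start_time [8B, align 8] → 48
size 48, align 8
data bytes 35, size 48 → padding 13

13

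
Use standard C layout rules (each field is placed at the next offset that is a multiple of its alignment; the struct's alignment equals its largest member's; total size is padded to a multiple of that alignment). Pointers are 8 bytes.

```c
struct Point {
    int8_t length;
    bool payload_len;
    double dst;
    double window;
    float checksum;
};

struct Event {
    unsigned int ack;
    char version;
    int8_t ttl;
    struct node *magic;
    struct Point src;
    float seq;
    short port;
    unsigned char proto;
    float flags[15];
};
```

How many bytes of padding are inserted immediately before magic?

Point: 0..1  length  (1B, 1-aligned); 1..2  payload_len  (1B, 1-aligned); 2..8  -- padding (6B); 8..16  dst  (8B, 8-aligned); 16..24  window  (8B, 8-aligned); 24..28  checksum  (4B, 4-aligned); 28..32  -- tail padding (4B); sizeof = 32, alignof = 8
0..4  ack  (4B, 4-aligned)
4..5  version  (1B, 1-aligned)
5..6  ttl  (1B, 1-aligned)
6..8  -- padding (2B)
8..16  magic  (8B, 8-aligned)

2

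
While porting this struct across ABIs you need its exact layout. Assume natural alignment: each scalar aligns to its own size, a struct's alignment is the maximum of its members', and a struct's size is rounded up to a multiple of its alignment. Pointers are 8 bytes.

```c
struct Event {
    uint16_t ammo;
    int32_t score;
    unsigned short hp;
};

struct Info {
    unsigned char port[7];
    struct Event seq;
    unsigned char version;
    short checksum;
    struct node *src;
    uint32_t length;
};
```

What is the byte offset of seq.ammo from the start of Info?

Event: 0..2  ammo  (2B, 2-aligned); 2..4  -- padding (2B); 4..8  score  (4B, 4-aligned); 8..10  hp  (2B, 2-aligned); 10..12  -- tail padding (2B); sizeof = 12, alignof = 4
0..7  port  (7B, 1-aligned)
7..8  -- padding (1B)
8..20  seq  (12B, 4-aligned)
within Event: ammo at 0
8 + 0 = 8

8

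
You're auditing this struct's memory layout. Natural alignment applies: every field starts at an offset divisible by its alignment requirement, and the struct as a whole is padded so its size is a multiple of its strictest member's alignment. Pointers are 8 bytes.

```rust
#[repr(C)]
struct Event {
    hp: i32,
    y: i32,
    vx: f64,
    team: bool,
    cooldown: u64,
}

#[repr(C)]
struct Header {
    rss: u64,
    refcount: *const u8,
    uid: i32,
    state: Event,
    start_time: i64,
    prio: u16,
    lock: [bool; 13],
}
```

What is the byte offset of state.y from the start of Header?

28

Event: @0: hp [4B, align 4] → 4; @4: y [4B, align 4] → 8; @8: vx [8B, align 8] → 16; @16: team [1B, align 1] → 17; +7 pad (align 8); @24: cooldown [8B, align 8] → 32; size 32, align 8
@0: rss [8B, align 8] → 8
@8: refcount [8B, align 8] → 16
@16: uid [4B, align 4] → 20
+4 pad (align 8)
@24: state [32B, align 8] → 56
within Event: y at 4
24 + 4 = 28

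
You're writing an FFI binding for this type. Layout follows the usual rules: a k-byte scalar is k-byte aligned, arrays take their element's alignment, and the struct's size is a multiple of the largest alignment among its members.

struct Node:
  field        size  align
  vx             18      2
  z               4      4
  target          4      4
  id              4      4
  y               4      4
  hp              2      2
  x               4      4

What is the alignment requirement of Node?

4

member alignments: vx=2, z=4, target=4, id=4, y=4, hp=2, x=4
max = 4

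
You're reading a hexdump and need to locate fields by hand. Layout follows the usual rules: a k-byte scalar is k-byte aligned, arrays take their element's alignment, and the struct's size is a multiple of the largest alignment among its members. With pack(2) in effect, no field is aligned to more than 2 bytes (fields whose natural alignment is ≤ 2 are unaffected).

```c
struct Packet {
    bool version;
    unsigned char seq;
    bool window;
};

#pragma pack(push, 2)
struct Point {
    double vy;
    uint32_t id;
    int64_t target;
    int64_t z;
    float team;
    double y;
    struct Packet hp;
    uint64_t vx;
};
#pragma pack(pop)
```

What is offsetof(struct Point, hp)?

Packet: 0..1  version  (1B, 1-aligned); 1..2  seq  (1B, 1-aligned); 2..3  window  (1B, 1-aligned); sizeof = 3, alignof = 1
0..8  vy  (8B, 2-aligned)
8..12  id  (4B, 2-aligned)
12..20  target  (8B, 2-aligned)
20..28  z  (8B, 2-aligned)
28..32  team  (4B, 2-aligned)
32..40  y  (8B, 2-aligned)
40..43  hp  (3B, 1-aligned)

40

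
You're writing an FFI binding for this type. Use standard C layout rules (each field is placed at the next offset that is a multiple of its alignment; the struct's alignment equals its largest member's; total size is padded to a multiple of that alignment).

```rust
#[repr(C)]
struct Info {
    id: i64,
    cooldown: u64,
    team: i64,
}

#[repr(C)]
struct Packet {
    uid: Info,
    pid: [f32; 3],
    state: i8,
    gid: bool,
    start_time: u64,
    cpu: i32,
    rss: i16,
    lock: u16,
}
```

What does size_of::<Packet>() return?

56

Info: 0..8  id  (8B, 8-aligned); 8..16  cooldown  (8B, 8-aligned); 16..24  team  (8B, 8-aligned); sizeof = 24, alignof = 8
0..24  uid  (24B, 8-aligned)
24..36  pid  (12B, 4-aligned)
36..37  state  (1B, 1-aligned)
37..38  gid  (1B, 1-aligned)
38..40  -- padding (2B)
40..48  start_time  (8B, 8-aligned)
48..52  cpu  (4B, 4-aligned)
52..54  rss  (2B, 2-aligned)
54..56  lock  (2B, 2-aligned)
sizeof = 56, alignof = 8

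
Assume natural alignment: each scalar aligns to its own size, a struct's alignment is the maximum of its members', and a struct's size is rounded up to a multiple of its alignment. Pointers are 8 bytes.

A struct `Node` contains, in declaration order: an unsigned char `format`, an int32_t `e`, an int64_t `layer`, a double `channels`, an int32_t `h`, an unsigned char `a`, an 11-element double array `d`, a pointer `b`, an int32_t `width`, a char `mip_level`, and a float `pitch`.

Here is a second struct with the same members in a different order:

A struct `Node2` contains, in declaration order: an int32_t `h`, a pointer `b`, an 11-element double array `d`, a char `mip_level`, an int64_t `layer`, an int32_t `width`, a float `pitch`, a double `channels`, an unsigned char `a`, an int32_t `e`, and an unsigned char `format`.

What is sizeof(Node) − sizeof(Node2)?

format at 0 (size 1, align 1) → ends 1
pad 3 to align 4 for e
e at 4 (size 4, align 4) → ends 8
layer at 8 (size 8, align 8) → ends 16
channels at 16 (size 8, align 8) → ends 24
h at 24 (size 4, align 4) → ends 28
a at 28 (size 1, align 1) → ends 29
pad 3 to align 8 for d
d at 32 (size 88, align 8) → ends 120
b at 120 (size 8, align 8) → ends 128
width at 128 (size 4, align 4) → ends 132
mip_level at 132 (size 1, align 1) → ends 133
pad 3 to align 4 for pitch
pitch at 136 (size 4, align 4) → ends 140
tail pad 4 to reach multiple of 8
total 144 bytes, alignment 8
— Node2 —
h at 0 (size 4, align 4) → ends 4
pad 4 to align 8 for b
b at 8 (size 8, align 8) → ends 16
d at 16 (size 88, align 8) → ends 104
mip_level at 104 (size 1, align 1) → ends 105
pad 7 to align 8 for layer
layer at 112 (size 8, align 8) → ends 120
width at 120 (size 4, align 4) → ends 124
pitch at 124 (size 4, align 4) → ends 128
channels at 128 (size 8, align 8) → ends 136
a at 136 (size 1, align 1) → ends 137
pad 3 to align 4 for e
e at 140 (size 4, align 4) → ends 144
format at 144 (size 1, align 1) → ends 145
tail pad 7 to reach multiple of 8
total 152 bytes, alignment 8
144 − 152 = -8

-8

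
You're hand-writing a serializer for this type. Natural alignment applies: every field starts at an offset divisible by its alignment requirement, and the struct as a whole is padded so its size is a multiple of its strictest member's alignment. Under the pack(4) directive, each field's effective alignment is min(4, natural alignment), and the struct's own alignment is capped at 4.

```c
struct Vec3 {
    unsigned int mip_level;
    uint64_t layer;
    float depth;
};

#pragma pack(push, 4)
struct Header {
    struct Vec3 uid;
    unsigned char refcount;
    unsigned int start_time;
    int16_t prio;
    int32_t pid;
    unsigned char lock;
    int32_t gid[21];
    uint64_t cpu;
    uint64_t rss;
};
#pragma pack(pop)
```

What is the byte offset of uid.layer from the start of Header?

Vec3: mip_level at 0 (size 4, align 4) → ends 4; pad 4 to align 8 for layer; layer at 8 (size 8, align 8) → ends 16; depth at 16 (size 4, align 4) → ends 20; tail pad 4 to reach multiple of 8; total 24 bytes, alignment 8
uid at 0 (size 24, align 4) → ends 24
within Vec3: layer at 8
0 + 8 = 8

8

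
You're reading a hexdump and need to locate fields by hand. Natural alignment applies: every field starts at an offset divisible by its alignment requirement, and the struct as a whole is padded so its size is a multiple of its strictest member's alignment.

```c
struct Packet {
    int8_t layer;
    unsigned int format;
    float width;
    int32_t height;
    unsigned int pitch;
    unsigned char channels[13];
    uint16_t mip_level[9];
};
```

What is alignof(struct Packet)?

member alignments: layer=1, format=4, width=4, height=4, pitch=4, channels=1, mip_level=2
max = 4

4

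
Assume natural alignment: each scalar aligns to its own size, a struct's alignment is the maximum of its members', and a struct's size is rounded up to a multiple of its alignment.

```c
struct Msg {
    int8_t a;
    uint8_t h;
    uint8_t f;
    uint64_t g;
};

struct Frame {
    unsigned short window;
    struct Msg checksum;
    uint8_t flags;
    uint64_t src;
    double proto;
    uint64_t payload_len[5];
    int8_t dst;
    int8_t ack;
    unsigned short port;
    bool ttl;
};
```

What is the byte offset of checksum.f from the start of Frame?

10

Msg: a at 0 (size 1, align 1) → ends 1; h at 1 (size 1, align 1) → ends 2; f at 2 (size 1, align 1) → ends 3; pad 5 to align 8 for g; g at 8 (size 8, align 8) → ends 16; total 16 bytes, alignment 8
window at 0 (size 2, align 2) → ends 2
pad 6 to align 8 for checksum
checksum at 8 (size 16, align 8) → ends 24
within Msg: f at 2
8 + 2 = 10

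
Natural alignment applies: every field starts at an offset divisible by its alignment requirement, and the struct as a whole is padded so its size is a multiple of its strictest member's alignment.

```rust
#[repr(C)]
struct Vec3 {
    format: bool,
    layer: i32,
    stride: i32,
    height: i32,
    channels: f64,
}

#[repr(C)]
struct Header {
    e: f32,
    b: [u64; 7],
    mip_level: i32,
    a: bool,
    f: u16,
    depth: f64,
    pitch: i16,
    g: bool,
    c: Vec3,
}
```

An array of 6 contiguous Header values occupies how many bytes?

Vec3: @0: format [1B, align 1] → 1; +3 pad (align 4); @4: layer [4B, align 4] → 8; @8: stride [4B, align 4] → 12; @12: height [4B, align 4] → 16; @16: channels [8B, align 8] → 24; size 24, align 8
@0: e [4B, align 4] → 4
+4 pad (align 8)
@8: b [56B, align 8] → 64
@64: mip_level [4B, align 4] → 68
@68: a [1B, align 1] → 69
+1 pad (align 2)
@70: f [2B, align 2] → 72
@72: depth [8B, align 8] → 80
@80: pitch [2B, align 2] → 82
@82: g [1B, align 1] → 83
+5 pad (align 8)
@88: c [24B, align 8] → 112
size 112, align 8
array of 6: 6 × 112 = 672

672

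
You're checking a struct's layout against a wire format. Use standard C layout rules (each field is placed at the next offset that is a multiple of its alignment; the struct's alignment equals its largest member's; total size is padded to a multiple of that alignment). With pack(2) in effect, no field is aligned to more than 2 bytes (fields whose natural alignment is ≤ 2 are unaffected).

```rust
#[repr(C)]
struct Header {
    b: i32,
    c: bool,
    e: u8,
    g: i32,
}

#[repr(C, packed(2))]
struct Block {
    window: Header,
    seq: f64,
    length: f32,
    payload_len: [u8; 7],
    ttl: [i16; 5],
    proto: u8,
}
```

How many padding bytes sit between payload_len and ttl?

Header: @0: b [4B, align 4] → 4; @4: c [1B, align 1] → 5; @5: e [1B, align 1] → 6; +2 pad (align 4); @8: g [4B, align 4] → 12; size 12, align 4
@0: window [12B, align 2] → 12
@12: seq [8B, align 2] → 20
@20: length [4B, align 2] → 24
@24: payload_len [7B, align 1] → 31
+1 pad (align 2)
@32: ttl [10B, align 2] → 42

1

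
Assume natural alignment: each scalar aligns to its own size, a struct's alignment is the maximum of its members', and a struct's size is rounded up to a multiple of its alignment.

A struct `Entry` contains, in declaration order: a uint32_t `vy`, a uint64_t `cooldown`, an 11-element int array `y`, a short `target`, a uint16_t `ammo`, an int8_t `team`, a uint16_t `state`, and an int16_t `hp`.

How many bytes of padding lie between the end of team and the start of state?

vy at 0 (size 4, align 4) → ends 4
pad 4 to align 8 for cooldown
cooldown at 8 (size 8, align 8) → ends 16
y at 16 (size 44, align 4) → ends 60
target at 60 (size 2, align 2) → ends 62
ammo at 62 (size 2, align 2) → ends 64
team at 64 (size 1, align 1) → ends 65
pad 1 to align 2 for state
state at 66 (size 2, align 2) → ends 68

1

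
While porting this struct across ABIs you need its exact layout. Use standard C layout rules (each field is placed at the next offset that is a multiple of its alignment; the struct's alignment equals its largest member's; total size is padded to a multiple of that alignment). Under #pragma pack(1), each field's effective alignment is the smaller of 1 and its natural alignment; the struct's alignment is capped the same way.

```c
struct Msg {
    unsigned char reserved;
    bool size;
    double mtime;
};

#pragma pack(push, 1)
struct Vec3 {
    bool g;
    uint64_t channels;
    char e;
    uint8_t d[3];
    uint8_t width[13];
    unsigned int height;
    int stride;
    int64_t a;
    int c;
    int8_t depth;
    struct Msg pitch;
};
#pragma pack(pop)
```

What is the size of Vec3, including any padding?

Msg: 0..1  reserved  (1B, 1-aligned); 1..2  size  (1B, 1-aligned); 2..8  -- padding (6B); 8..16  mtime  (8B, 8-aligned); sizeof = 16, alignof = 8
0..1  g  (1B, 1-aligned)
1..9  channels  (8B, 1-aligned)
9..10  e  (1B, 1-aligned)
10..13  d  (3B, 1-aligned)
13..26  width  (13B, 1-aligned)
26..30  height  (4B, 1-aligned)
30..34  stride  (4B, 1-aligned)
34..42  a  (8B, 1-aligned)
42..46  c  (4B, 1-aligned)
46..47  depth  (1B, 1-aligned)
47..63  pitch  (16B, 1-aligned)
sizeof = 63, alignof = 1

63 bytes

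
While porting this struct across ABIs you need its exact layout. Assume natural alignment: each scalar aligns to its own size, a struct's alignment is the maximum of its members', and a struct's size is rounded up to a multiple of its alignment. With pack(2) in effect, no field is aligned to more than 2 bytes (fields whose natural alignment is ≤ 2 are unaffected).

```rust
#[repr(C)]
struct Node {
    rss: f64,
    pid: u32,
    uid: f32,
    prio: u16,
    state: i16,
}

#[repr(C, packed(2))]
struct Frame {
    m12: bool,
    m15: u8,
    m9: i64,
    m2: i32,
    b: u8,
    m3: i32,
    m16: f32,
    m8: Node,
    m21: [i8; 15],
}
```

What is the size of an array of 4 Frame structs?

Node: 0..8  rss  (8B, 8-aligned); 8..12  pid  (4B, 4-aligned); 12..16  uid  (4B, 4-aligned); 16..18  prio  (2B, 2-aligned); 18..20  state  (2B, 2-aligned); 20..24  -- tail padding (4B); sizeof = 24, alignof = 8
0..1  m12  (1B, 1-aligned)
1..2  m15  (1B, 1-aligned)
2..10  m9  (8B, 2-aligned)
10..14  m2  (4B, 2-aligned)
14..15  b  (1B, 1-aligned)
15..16  -- padding (1B)
16..20  m3  (4B, 2-aligned)
20..24  m16  (4B, 2-aligned)
24..48  m8  (24B, 2-aligned)
48..63  m21  (15B, 1-aligned)
63..64  -- tail padding (1B)
sizeof = 64, alignof = 2
array of 4: 4 × 64 = 256

256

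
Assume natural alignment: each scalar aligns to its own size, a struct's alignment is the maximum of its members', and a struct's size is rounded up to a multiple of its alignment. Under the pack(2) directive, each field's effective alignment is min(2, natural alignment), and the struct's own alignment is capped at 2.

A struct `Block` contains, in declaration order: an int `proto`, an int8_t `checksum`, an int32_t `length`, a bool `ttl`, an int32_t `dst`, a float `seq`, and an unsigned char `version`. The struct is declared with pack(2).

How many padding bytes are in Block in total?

3

proto at 0 (size 4, align 2) → ends 4
checksum at 4 (size 1, align 1) → ends 5
pad 1 to align 2 for length
length at 6 (size 4, align 2) → ends 10
ttl at 10 (size 1, align 1) → ends 11
pad 1 to align 2 for dst
dst at 12 (size 4, align 2) → ends 16
seq at 16 (size 4, align 2) → ends 20
version at 20 (size 1, align 1) → ends 21
tail pad 1 to reach multiple of 2
total 22 bytes, alignment 2
data bytes 19, size 22 → padding 3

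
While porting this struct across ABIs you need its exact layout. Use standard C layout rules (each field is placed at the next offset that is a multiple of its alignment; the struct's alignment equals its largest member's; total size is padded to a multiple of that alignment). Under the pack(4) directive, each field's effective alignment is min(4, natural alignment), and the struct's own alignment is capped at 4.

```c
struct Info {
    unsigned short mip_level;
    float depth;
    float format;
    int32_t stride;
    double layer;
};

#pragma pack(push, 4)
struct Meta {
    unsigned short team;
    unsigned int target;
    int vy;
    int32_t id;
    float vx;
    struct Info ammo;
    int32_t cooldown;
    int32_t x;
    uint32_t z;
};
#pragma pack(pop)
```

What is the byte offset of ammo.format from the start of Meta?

Info: @0: mip_level [2B, align 2] → 2; +2 pad (align 4); @4: depth [4B, align 4] → 8; @8: format [4B, align 4] → 12; @12: stride [4B, align 4] → 16; @16: layer [8B, align 8] → 24; size 24, align 8
@0: team [2B, align 2] → 2
+2 pad (align 4)
@4: target [4B, align 4] → 8
@8: vy [4B, align 4] → 12
@12: id [4B, align 4] → 16
@16: vx [4B, align 4] → 20
@20: ammo [24B, align 4] → 44
within Info: format at 8
20 + 8 = 28

28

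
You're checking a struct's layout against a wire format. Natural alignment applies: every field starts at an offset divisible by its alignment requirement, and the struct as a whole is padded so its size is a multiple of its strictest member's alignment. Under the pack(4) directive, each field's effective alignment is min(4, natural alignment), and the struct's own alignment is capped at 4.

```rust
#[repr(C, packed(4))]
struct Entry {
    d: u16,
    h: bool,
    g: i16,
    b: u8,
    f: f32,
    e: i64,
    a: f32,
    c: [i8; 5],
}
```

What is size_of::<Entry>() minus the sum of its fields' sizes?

d at 0 (size 2, align 2) → ends 2
h at 2 (size 1, align 1) → ends 3
pad 1 to align 2 for g
g at 4 (size 2, align 2) → ends 6
b at 6 (size 1, align 1) → ends 7
pad 1 to align 4 for f
f at 8 (size 4, align 4) → ends 12
e at 12 (size 8, align 4) → ends 20
a at 20 (size 4, align 4) → ends 24
c at 24 (size 5, align 1) → ends 29
tail pad 3 to reach multiple of 4
total 32 bytes, alignment 4
data bytes 27, size 32 → padding 5

5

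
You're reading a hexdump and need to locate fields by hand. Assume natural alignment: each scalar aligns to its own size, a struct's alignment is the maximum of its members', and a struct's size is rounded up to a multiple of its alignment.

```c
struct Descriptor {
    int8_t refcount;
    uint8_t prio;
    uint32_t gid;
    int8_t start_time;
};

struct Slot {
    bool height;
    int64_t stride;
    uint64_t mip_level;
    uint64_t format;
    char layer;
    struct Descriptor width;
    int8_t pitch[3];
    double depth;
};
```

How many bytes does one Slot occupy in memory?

64

Descriptor: 0..1  refcount  (1B, 1-aligned); 1..2  prio  (1B, 1-aligned); 2..4  -- padding (2B); 4..8  gid  (4B, 4-aligned); 8..9  start_time  (1B, 1-aligned); 9..12  -- tail padding (3B); sizeof = 12, alignof = 4
0..1  height  (1B, 1-aligned)
1..8  -- padding (7B)
8..16  stride  (8B, 8-aligned)
16..24  mip_level  (8B, 8-aligned)
24..32  format  (8B, 8-aligned)
32..33  layer  (1B, 1-aligned)
33..36  -- padding (3B)
36..48  width  (12B, 4-aligned)
48..51  pitch  (3B, 1-aligned)
51..56  -- padding (5B)
56..64  depth  (8B, 8-aligned)
sizeof = 64, alignof = 8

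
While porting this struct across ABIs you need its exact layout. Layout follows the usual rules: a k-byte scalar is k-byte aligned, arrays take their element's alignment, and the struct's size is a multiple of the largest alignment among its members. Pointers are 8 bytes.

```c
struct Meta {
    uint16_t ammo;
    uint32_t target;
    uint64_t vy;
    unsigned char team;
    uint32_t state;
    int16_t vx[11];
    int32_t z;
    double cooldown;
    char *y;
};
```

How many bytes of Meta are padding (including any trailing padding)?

@0: ammo [2B, align 2] → 2
+2 pad (align 4)
@4: target [4B, align 4] → 8
@8: vy [8B, align 8] → 16
@16: team [1B, align 1] → 17
+3 pad (align 4)
@20: state [4B, align 4] → 24
@24: vx [22B, align 2] → 46
+2 pad (align 4)
@48: z [4B, align 4] → 52
+4 pad (align 8)
@56: cooldown [8B, align 8] → 64
@64: y [8B, align 8] → 72
size 72, align 8
data bytes 61, size 72 → padding 11

11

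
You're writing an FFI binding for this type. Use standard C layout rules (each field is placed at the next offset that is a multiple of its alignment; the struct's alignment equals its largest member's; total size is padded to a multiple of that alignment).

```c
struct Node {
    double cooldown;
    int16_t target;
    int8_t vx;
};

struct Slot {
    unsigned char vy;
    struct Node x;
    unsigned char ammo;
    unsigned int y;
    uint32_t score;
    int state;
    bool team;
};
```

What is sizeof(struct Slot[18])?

864

Node: cooldown at 0 (size 8, align 8) → ends 8; target at 8 (size 2, align 2) → ends 10; vx at 10 (size 1, align 1) → ends 11; tail pad 5 to reach multiple of 8; total 16 bytes, alignment 8
vy at 0 (size 1, align 1) → ends 1
pad 7 to align 8 for x
x at 8 (size 16, align 8) → ends 24
ammo at 24 (size 1, align 1) → ends 25
pad 3 to align 4 for y
y at 28 (size 4, align 4) → ends 32
score at 32 (size 4, align 4) → ends 36
state at 36 (size 4, align 4) → ends 40
team at 40 (size 1, align 1) → ends 41
tail pad 7 to reach multiple of 8
total 48 bytes, alignment 8
array of 18: 18 × 48 = 864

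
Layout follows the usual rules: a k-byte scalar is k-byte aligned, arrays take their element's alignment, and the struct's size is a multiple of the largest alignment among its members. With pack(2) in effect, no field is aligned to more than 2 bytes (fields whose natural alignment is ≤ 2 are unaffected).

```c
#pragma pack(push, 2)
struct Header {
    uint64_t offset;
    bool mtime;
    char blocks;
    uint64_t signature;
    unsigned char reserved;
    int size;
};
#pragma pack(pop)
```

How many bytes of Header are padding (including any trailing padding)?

1

@0: offset [8B, align 2] → 8
@8: mtime [1B, align 1] → 9
@9: blocks [1B, align 1] → 10
@10: signature [8B, align 2] → 18
@18: reserved [1B, align 1] → 19
+1 pad (align 2)
@20: size [4B, align 2] → 24
size 24, align 2
data bytes 23, size 24 → padding 1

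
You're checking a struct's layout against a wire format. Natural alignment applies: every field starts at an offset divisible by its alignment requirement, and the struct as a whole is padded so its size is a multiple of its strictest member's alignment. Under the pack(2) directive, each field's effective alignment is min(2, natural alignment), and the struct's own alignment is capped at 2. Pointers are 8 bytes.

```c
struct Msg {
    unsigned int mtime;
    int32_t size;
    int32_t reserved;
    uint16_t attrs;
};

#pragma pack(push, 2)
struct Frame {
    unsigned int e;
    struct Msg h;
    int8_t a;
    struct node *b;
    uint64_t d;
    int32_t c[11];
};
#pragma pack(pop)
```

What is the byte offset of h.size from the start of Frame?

Msg: @0: mtime [4B, align 4] → 4; @4: size [4B, align 4] → 8; @8: reserved [4B, align 4] → 12; @12: attrs [2B, align 2] → 14; +2 tail pad (align 4); size 16, align 4
@0: e [4B, align 2] → 4
@4: h [16B, align 2] → 20
within Msg: size at 4
4 + 4 = 8

8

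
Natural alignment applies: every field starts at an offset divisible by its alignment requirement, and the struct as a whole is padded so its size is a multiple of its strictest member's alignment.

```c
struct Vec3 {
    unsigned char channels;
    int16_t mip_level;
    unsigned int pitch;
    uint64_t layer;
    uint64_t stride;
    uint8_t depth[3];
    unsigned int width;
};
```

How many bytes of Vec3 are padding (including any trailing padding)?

@0: channels [1B, align 1] → 1
+1 pad (align 2)
@2: mip_level [2B, align 2] → 4
@4: pitch [4B, align 4] → 8
@8: layer [8B, align 8] → 16
@16: stride [8B, align 8] → 24
@24: depth [3B, align 1] → 27
+1 pad (align 4)
@28: width [4B, align 4] → 32
size 32, align 8
data bytes 30, size 32 → padding 2

2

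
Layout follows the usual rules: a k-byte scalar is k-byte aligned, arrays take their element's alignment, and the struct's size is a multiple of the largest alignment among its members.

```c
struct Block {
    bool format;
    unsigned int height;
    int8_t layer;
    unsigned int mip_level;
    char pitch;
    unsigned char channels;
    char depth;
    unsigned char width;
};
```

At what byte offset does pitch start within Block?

16

0..1  format  (1B, 1-aligned)
1..4  -- padding (3B)
4..8  height  (4B, 4-aligned)
8..9  layer  (1B, 1-aligned)
9..12  -- padding (3B)
12..16  mip_level  (4B, 4-aligned)
16..17  pitch  (1B, 1-aligned)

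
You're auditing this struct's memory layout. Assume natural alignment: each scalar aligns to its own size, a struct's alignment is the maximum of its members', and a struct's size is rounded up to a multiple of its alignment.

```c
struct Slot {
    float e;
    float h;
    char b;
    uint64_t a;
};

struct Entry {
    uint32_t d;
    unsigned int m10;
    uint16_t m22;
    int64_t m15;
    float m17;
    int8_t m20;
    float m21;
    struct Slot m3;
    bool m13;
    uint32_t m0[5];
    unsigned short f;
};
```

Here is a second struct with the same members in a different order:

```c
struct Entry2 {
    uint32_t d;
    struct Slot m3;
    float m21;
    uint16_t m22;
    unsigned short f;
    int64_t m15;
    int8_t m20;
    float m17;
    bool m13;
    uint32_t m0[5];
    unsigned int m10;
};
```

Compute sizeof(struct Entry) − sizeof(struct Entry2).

8

Slot: e at 0 (size 4, align 4) → ends 4; h at 4 (size 4, align 4) → ends 8; b at 8 (size 1, align 1) → ends 9; pad 7 to align 8 for a; a at 16 (size 8, align 8) → ends 24; total 24 bytes, alignment 8
d at 0 (size 4, align 4) → ends 4
m10 at 4 (size 4, align 4) → ends 8
m22 at 8 (size 2, align 2) → ends 10
pad 6 to align 8 for m15
m15 at 16 (size 8, align 8) → ends 24
m17 at 24 (size 4, align 4) → ends 28
m20 at 28 (size 1, align 1) → ends 29
pad 3 to align 4 for m21
m21 at 32 (size 4, align 4) → ends 36
pad 4 to align 8 for m3
m3 at 40 (size 24, align 8) → ends 64
m13 at 64 (size 1, align 1) → ends 65
pad 3 to align 4 for m0
m0 at 68 (size 20, align 4) → ends 88
f at 88 (size 2, align 2) → ends 90
tail pad 6 to reach multiple of 8
total 96 bytes, alignment 8
— Entry2 —
d at 0 (size 4, align 4) → ends 4
pad 4 to align 8 for m3
m3 at 8 (size 24, align 8) → ends 32
m21 at 32 (size 4, align 4) → ends 36
m22 at 36 (size 2, align 2) → ends 38
f at 38 (size 2, align 2) → ends 40
m15 at 40 (size 8, align 8) → ends 48
m20 at 48 (size 1, align 1) → ends 49
pad 3 to align 4 for m17
m17 at 52 (size 4, align 4) → ends 56
m13 at 56 (size 1, align 1) → ends 57
pad 3 to align 4 for m0
m0 at 60 (size 20, align 4) → ends 80
m10 at 80 (size 4, align 4) → ends 84
tail pad 4 to reach multiple of 8
total 88 bytes, alignment 8
96 − 88 = 8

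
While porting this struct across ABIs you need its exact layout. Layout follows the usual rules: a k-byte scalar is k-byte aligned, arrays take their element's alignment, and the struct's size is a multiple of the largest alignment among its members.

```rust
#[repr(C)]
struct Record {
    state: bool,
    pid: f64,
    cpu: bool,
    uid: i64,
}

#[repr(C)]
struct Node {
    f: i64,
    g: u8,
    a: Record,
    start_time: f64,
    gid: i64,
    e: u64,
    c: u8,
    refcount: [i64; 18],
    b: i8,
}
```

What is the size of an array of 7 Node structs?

1624

Record: state at 0 (size 1, align 1) → ends 1; pad 7 to align 8 for pid; pid at 8 (size 8, align 8) → ends 16; cpu at 16 (size 1, align 1) → ends 17; pad 7 to align 8 for uid; uid at 24 (size 8, align 8) → ends 32; total 32 bytes, alignment 8
f at 0 (size 8, align 8) → ends 8
g at 8 (size 1, align 1) → ends 9
pad 7 to align 8 for a
a at 16 (size 32, align 8) → ends 48
start_time at 48 (size 8, align 8) → ends 56
gid at 56 (size 8, align 8) → ends 64
e at 64 (size 8, align 8) → ends 72
c at 72 (size 1, align 1) → ends 73
pad 7 to align 8 for refcount
refcount at 80 (size 144, align 8) → ends 224
b at 224 (size 1, align 1) → ends 225
tail pad 7 to reach multiple of 8
total 232 bytes, alignment 8
array of 7: 7 × 232 = 1624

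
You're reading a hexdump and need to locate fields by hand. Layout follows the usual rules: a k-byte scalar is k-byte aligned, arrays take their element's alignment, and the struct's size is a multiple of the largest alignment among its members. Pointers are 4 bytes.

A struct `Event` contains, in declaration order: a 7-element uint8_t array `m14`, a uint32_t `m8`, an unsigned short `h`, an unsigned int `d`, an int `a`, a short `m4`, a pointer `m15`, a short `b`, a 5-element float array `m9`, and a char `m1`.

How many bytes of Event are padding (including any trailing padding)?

10

m14 at 0 (size 7, align 1) → ends 7
pad 1 to align 4 for m8
m8 at 8 (size 4, align 4) → ends 12
h at 12 (size 2, align 2) → ends 14
pad 2 to align 4 for d
d at 16 (size 4, align 4) → ends 20
a at 20 (size 4, align 4) → ends 24
m4 at 24 (size 2, align 2) → ends 26
pad 2 to align 4 for m15
m15 at 28 (size 4, align 4) → ends 32
b at 32 (size 2, align 2) → ends 34
pad 2 to align 4 for m9
m9 at 36 (size 20, align 4) → ends 56
m1 at 56 (size 1, align 1) → ends 57
tail pad 3 to reach multiple of 4
total 60 bytes, alignment 4
data bytes 50, size 60 → padding 10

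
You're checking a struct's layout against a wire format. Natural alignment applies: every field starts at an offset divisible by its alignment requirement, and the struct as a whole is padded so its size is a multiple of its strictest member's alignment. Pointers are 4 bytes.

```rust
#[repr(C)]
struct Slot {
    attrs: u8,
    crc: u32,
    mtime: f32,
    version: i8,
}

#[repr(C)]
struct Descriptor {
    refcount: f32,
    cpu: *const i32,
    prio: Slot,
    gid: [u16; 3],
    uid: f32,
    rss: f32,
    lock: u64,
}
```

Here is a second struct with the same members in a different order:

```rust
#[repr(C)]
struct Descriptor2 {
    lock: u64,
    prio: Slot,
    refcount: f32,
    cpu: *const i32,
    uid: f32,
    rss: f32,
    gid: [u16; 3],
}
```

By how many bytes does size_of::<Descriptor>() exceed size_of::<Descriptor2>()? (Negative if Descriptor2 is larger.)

Slot: attrs at 0 (size 1, align 1) → ends 1; pad 3 to align 4 for crc; crc at 4 (size 4, align 4) → ends 8; mtime at 8 (size 4, align 4) → ends 12; version at 12 (size 1, align 1) → ends 13; tail pad 3 to reach multiple of 4; total 16 bytes, alignment 4
refcount at 0 (size 4, align 4) → ends 4
cpu at 4 (size 4, align 4) → ends 8
prio at 8 (size 16, align 4) → ends 24
gid at 24 (size 6, align 2) → ends 30
pad 2 to align 4 for uid
uid at 32 (size 4, align 4) → ends 36
rss at 36 (size 4, align 4) → ends 40
lock at 40 (size 8, align 8) → ends 48
total 48 bytes, alignment 8
— Descriptor2 —
lock at 0 (size 8, align 8) → ends 8
prio at 8 (size 16, align 4) → ends 24
refcount at 24 (size 4, align 4) → ends 28
cpu at 28 (size 4, align 4) → ends 32
uid at 32 (size 4, align 4) → ends 36
rss at 36 (size 4, align 4) → ends 40
gid at 40 (size 6, align 2) → ends 46
tail pad 2 to reach multiple of 8
total 48 bytes, alignment 8
48 − 48 = 0

0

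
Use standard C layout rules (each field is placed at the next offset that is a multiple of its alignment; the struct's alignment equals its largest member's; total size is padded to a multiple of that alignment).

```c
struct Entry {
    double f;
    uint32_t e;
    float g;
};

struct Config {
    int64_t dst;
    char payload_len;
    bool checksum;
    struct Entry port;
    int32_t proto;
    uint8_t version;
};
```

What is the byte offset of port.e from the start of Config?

24

Entry: 0..8  f  (8B, 8-aligned); 8..12  e  (4B, 4-aligned); 12..16  g  (4B, 4-aligned); sizeof = 16, alignof = 8
0..8  dst  (8B, 8-aligned)
8..9  payload_len  (1B, 1-aligned)
9..10  checksum  (1B, 1-aligned)
10..16  -- padding (6B)
16..32  port  (16B, 8-aligned)
within Entry: e at 8
16 + 8 = 24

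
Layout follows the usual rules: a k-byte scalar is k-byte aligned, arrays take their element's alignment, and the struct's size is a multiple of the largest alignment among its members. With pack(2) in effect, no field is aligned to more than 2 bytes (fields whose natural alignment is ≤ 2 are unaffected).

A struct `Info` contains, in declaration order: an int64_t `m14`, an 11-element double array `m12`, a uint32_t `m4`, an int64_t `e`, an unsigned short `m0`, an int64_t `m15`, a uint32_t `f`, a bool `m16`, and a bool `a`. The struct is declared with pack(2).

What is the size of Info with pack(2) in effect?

124

0..8  m14  (8B, 2-aligned)
8..96  m12  (88B, 2-aligned)
96..100  m4  (4B, 2-aligned)
100..108  e  (8B, 2-aligned)
108..110  m0  (2B, 2-aligned)
110..118  m15  (8B, 2-aligned)
118..122  f  (4B, 2-aligned)
122..123  m16  (1B, 1-aligned)
123..124  a  (1B, 1-aligned)
sizeof = 124, alignof = 2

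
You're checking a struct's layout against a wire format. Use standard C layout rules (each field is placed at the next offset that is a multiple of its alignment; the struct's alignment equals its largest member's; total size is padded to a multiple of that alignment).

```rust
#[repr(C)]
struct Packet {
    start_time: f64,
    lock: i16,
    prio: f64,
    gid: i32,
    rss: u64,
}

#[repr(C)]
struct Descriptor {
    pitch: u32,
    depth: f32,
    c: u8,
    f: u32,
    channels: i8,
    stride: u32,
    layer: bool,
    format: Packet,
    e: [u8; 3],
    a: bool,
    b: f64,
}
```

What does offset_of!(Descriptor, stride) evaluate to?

20

Packet: 0..8  start_time  (8B, 8-aligned); 8..10  lock  (2B, 2-aligned); 10..16  -- padding (6B); 16..24  prio  (8B, 8-aligned); 24..28  gid  (4B, 4-aligned); 28..32  -- padding (4B); 32..40  rss  (8B, 8-aligned); sizeof = 40, alignof = 8
0..4  pitch  (4B, 4-aligned)
4..8  depth  (4B, 4-aligned)
8..9  c  (1B, 1-aligned)
9..12  -- padding (3B)
12..16  f  (4B, 4-aligned)
16..17  channels  (1B, 1-aligned)
17..20  -- padding (3B)
20..24  stride  (4B, 4-aligned)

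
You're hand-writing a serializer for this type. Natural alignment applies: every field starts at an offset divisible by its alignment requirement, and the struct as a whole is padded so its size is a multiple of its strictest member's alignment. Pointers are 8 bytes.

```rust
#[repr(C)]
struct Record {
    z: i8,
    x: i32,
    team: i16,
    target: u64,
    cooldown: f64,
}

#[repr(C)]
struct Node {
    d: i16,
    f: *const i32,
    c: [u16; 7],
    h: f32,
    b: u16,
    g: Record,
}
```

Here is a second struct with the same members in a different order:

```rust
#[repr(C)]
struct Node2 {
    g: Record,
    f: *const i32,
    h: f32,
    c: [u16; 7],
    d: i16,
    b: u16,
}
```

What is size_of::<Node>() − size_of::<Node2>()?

Record: z at 0 (size 1, align 1) → ends 1; pad 3 to align 4 for x; x at 4 (size 4, align 4) → ends 8; team at 8 (size 2, align 2) → ends 10; pad 6 to align 8 for target; target at 16 (size 8, align 8) → ends 24; cooldown at 24 (size 8, align 8) → ends 32; total 32 bytes, alignment 8
d at 0 (size 2, align 2) → ends 2
pad 6 to align 8 for f
f at 8 (size 8, align 8) → ends 16
c at 16 (size 14, align 2) → ends 30
pad 2 to align 4 for h
h at 32 (size 4, align 4) → ends 36
b at 36 (size 2, align 2) → ends 38
pad 2 to align 8 for g
g at 40 (size 32, align 8) → ends 72
total 72 bytes, alignment 8
— Node2 —
g at 0 (size 32, align 8) → ends 32
f at 32 (size 8, align 8) → ends 40
h at 40 (size 4, align 4) → ends 44
c at 44 (size 14, align 2) → ends 58
d at 58 (size 2, align 2) → ends 60
b at 60 (size 2, align 2) → ends 62
tail pad 2 to reach multiple of 8
total 64 bytes, alignment 8
72 − 64 = 8

8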